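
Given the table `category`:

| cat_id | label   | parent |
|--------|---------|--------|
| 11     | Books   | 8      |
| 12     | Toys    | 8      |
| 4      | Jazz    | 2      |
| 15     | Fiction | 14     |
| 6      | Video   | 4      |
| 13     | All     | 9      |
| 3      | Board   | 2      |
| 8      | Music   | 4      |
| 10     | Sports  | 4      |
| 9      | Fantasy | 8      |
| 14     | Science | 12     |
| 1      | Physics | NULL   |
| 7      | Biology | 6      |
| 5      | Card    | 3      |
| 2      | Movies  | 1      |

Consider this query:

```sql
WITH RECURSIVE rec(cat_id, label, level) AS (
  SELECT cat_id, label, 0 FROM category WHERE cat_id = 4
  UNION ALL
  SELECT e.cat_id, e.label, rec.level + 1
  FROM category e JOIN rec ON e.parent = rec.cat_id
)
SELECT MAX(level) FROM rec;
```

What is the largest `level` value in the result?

4

Base: cat_id=4 (Jazz) at level 0.
Iteration 1: rows with parent in {4} -> Video (id 6, level 1), Music (id 8, level 1), Sports (id 10, level 1).
Iteration 2: rows with parent in {6,8,10} -> Biology (id 7, level 2), Fantasy (id 9, level 2), Books (id 11, level 2), Toys (id 12, level 2).
Iteration 3: rows with parent in {7,9,11,12} -> All (id 13, level 3), Science (id 14, level 3).
Iteration 4: rows with parent in {13,14} -> Fiction (id 15, level 4).
Iteration 5: no rows with parent in {15}; recursion stops.
level values: 0, 1, 1, 1, 2, 2, 2, 2, 3, 3, 4; the maximum is 4.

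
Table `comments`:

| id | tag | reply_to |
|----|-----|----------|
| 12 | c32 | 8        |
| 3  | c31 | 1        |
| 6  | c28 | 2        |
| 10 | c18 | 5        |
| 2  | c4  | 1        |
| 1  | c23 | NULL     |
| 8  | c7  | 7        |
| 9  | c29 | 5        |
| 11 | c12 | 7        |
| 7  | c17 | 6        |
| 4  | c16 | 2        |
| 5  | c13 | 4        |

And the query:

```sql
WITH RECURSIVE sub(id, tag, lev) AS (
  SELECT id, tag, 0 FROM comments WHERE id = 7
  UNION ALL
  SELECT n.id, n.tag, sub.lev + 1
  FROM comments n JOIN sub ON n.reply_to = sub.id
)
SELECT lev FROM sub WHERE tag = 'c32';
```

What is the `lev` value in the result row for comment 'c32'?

2

Base: id=7 (c17) at lev 0.
Iteration 1: rows with reply_to in {7} -> c7 (id 8, lev 1), c12 (id 11, lev 1).
Iteration 2: rows with reply_to in {8,11} -> c32 (id 12, lev 2).
Iteration 3: no rows with reply_to in {12}; recursion stops.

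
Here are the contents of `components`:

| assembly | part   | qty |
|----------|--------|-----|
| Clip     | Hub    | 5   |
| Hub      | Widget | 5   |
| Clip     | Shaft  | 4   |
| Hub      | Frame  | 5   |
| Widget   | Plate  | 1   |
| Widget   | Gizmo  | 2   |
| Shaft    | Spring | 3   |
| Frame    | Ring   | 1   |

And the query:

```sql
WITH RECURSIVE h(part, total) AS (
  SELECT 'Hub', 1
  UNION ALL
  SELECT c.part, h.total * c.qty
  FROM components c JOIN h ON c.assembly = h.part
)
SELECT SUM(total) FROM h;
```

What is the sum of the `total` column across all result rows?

31

Base: (Hub, total=1).
Iteration 1: components of {Hub} -> Frame = 1*5 = 5, Widget = 1*5 = 5.
Iteration 2: components of {Frame,Widget} -> Gizmo = 5*2 = 10, Plate = 5*1 = 5, Ring = 5*1 = 5.
Iteration 3: no further components; recursion stops.
SUM(total) = 1 + 5 + 5 + 5 + 10 + 5 = 31.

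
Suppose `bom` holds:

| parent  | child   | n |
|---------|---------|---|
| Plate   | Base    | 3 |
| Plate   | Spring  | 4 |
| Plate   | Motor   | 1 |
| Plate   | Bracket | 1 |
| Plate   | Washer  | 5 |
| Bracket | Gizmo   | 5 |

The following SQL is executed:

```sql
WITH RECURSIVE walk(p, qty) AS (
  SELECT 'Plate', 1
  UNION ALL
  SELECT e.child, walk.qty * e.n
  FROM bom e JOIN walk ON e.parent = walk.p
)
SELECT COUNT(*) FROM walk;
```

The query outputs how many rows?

7

Base: (Plate, qty=1).
Iteration 1: components of {Plate} -> Base = 1*3 = 3, Bracket = 1*1 = 1, Motor = 1*1 = 1, Spring = 1*4 = 4, Washer = 1*5 = 5.
Iteration 2: components of {Base,Bracket,Motor,Spring,Washer} -> Gizmo = 1*5 = 5.
Iteration 3: no further components; recursion stops.
Total rows emitted: 7.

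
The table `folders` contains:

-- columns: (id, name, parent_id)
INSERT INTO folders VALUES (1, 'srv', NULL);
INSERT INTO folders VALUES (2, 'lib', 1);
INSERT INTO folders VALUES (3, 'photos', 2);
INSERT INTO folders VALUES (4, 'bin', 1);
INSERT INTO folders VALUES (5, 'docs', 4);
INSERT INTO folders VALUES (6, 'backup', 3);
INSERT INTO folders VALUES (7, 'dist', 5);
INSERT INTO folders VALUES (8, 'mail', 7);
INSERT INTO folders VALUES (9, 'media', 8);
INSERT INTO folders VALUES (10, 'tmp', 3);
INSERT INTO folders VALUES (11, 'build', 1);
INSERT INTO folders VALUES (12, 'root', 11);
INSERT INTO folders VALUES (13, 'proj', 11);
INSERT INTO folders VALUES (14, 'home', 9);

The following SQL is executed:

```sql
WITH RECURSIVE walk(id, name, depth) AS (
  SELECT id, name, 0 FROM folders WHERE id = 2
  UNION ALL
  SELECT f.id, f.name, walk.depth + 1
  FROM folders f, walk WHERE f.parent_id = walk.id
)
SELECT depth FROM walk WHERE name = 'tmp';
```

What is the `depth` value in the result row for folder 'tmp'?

Base: id=2 (lib) at depth 0.
Iteration 1: rows with parent_id in {2} -> photos (id 3, depth 1).
Iteration 2: rows with parent_id in {3} -> backup (id 6, depth 2), tmp (id 10, depth 2).
Iteration 3: no rows with parent_id in {6,10}; recursion stops.

2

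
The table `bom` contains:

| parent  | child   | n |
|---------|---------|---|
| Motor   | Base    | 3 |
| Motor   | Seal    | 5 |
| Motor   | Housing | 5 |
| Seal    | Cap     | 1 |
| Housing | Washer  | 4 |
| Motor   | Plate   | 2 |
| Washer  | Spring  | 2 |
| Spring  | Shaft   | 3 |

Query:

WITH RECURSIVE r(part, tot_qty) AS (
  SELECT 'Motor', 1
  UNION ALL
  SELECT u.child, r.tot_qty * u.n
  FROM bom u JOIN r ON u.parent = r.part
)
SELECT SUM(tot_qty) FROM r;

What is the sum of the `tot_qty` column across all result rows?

Base: (Motor, tot_qty=1).
Iteration 1: components of {Motor} -> Base = 1*3 = 3, Housing = 1*5 = 5, Plate = 1*2 = 2, Seal = 1*5 = 5.
Iteration 2: components of {Base,Housing,Plate,Seal} -> Cap = 5*1 = 5, Washer = 5*4 = 20.
Iteration 3: components of {Cap,Washer} -> Spring = 20*2 = 40.
Iteration 4: components of {Spring} -> Shaft = 40*3 = 120.
Iteration 5: no further components; recursion stops.
SUM(tot_qty) = 1 + 3 + 5 + 5 + 2 + 5 + 20 + 40 + 120 = 201.

201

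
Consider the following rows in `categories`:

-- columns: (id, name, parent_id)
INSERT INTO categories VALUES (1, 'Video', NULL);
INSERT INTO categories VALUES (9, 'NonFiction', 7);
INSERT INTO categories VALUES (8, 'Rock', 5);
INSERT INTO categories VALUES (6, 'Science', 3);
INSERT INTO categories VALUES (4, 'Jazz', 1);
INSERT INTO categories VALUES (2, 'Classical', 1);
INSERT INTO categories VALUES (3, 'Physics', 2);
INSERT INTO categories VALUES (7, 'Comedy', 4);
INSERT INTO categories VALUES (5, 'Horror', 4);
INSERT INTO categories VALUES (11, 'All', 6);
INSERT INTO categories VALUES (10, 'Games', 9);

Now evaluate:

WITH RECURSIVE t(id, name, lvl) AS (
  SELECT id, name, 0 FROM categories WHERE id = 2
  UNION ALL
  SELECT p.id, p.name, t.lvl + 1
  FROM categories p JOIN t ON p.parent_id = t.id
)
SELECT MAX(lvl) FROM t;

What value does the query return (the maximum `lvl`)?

3

Base: id=2 (Classical) at lvl 0.
Iteration 1: rows with parent_id in {2} -> Physics (id 3, lvl 1).
Iteration 2: rows with parent_id in {3} -> Science (id 6, lvl 2).
Iteration 3: rows with parent_id in {6} -> All (id 11, lvl 3).
Iteration 4: no rows with parent_id in {11}; recursion stops.
lvl values: 0, 1, 2, 3; the maximum is 3.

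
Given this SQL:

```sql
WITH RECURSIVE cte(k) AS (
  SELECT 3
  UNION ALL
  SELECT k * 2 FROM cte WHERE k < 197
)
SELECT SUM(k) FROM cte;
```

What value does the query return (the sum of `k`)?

765

Base: k=3.
Iteration 1: 3 < 197 holds -> k = 3 * 2 = 6.
Iteration 2: 6 < 197 holds -> k = 6 * 2 = 12.
Iteration 3: 12 < 197 holds -> k = 12 * 2 = 24.
Iteration 4: 24 < 197 holds -> k = 24 * 2 = 48.
Iteration 5: 48 < 197 holds -> k = 48 * 2 = 96.
Iteration 6: 96 < 197 holds -> k = 96 * 2 = 192.
Iteration 7: 192 < 197 holds -> k = 192 * 2 = 384.
Iteration 8: 384 < 197 fails; recursion stops.
SUM(k) = 3 + 6 + 12 + 24 + 48 + 96 + 192 + 384 = 765.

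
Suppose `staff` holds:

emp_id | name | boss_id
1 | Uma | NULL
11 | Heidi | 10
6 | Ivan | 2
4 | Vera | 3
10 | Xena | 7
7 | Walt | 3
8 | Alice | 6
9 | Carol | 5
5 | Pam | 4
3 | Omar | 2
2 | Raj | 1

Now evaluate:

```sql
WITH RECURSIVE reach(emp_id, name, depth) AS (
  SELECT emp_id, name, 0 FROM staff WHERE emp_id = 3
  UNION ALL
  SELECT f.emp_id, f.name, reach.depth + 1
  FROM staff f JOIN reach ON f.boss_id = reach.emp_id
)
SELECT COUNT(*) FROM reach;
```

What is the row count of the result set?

7

Base: emp_id=3 (Omar) at depth 0.
Iteration 1: rows with boss_id in {3} -> Vera (id 4, depth 1), Walt (id 7, depth 1).
Iteration 2: rows with boss_id in {4,7} -> Pam (id 5, depth 2), Xena (id 10, depth 2).
Iteration 3: rows with boss_id in {5,10} -> Carol (id 9, depth 3), Heidi (id 11, depth 3).
Iteration 4: no rows with boss_id in {9,11}; recursion stops.
Total rows emitted: 7.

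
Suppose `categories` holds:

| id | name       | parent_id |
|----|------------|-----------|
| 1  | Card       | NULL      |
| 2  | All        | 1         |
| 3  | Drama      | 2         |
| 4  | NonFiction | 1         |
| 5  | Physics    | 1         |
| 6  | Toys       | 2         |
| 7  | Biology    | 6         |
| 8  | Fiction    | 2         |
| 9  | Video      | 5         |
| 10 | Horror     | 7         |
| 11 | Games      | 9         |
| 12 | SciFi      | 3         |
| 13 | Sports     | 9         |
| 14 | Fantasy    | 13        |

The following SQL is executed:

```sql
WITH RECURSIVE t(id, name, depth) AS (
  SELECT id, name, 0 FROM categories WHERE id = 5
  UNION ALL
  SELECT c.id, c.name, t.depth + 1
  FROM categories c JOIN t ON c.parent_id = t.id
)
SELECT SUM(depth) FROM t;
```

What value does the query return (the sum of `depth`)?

8

Base: id=5 (Physics) at depth 0.
Iteration 1: rows with parent_id in {5} -> Video (id 9, depth 1).
Iteration 2: rows with parent_id in {9} -> Games (id 11, depth 2), Sports (id 13, depth 2).
Iteration 3: rows with parent_id in {11,13} -> Fantasy (id 14, depth 3).
Iteration 4: no rows with parent_id in {14}; recursion stops.
SUM(depth) = 0 + 1 + 2 + 2 + 3 = 8.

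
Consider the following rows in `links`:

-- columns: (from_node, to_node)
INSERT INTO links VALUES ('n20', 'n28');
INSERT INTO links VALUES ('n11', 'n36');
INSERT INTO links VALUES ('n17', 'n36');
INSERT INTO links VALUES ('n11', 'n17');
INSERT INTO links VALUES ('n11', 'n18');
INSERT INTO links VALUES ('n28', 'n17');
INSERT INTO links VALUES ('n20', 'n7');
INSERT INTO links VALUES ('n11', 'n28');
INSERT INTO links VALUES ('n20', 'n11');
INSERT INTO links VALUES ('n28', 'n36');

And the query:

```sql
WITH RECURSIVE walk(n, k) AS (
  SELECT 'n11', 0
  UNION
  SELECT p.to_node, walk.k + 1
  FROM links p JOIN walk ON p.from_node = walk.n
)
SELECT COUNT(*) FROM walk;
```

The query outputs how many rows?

8

Base: (n11, k=0).
Iteration 1: edges from {n11} -> (n17, k=1), (n18, k=1), (n28, k=1), (n36, k=1).
Iteration 2: edges from {n17,n18,n28,n36} -> (n17, k=2), (n36, k=2). [UNION drops 1 duplicate row(s)]
Iteration 3: edges from {n17,n36} -> (n36, k=3).
Iteration 4: no outgoing edges from {n36}; recursion stops.
Total rows emitted: 8.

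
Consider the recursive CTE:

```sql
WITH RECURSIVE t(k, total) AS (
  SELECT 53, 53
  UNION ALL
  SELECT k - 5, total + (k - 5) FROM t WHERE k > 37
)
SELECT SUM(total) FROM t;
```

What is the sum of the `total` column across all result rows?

695

Base: k=53, total=53.
Iteration 1: 53 > 37 holds -> k = 53 - 5 = 48, total = 53 + 48 = 101.
Iteration 2: 48 > 37 holds -> k = 48 - 5 = 43, total = 101 + 43 = 144.
Iteration 3: 43 > 37 holds -> k = 43 - 5 = 38, total = 144 + 38 = 182.
Iteration 4: 38 > 37 holds -> k = 38 - 5 = 33, total = 182 + 33 = 215.
Iteration 5: 33 > 37 fails; recursion stops.
SUM(total) = 53 + 101 + 144 + 182 + 215 = 695.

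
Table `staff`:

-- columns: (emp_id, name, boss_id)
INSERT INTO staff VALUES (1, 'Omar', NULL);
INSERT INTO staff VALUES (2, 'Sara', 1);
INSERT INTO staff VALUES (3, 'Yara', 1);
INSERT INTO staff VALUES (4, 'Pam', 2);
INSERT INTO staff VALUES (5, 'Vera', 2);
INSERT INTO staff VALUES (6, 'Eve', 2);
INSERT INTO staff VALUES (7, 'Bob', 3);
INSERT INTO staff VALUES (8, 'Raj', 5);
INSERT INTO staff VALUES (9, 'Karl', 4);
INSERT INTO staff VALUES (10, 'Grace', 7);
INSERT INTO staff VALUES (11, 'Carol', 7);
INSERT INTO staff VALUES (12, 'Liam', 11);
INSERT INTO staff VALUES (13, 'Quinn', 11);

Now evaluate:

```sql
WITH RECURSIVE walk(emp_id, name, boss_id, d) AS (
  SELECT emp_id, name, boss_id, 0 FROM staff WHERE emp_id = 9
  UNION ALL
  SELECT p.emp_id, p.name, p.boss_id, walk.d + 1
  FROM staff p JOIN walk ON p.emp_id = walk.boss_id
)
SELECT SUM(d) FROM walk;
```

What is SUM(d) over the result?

6

Base: emp_id=9 (Karl), boss_id=4, d 0.
Iteration 1: join on emp_id=4 -> Pam (id 4, boss_id=2, d 1).
Iteration 2: join on emp_id=2 -> Sara (id 2, boss_id=1, d 2).
Iteration 3: join on emp_id=1 -> Omar (id 1, boss_id=NULL, d 3).
Iteration 4: boss_id is NULL; no match; recursion stops.
SUM(d) = 0 + 1 + 2 + 3 = 6.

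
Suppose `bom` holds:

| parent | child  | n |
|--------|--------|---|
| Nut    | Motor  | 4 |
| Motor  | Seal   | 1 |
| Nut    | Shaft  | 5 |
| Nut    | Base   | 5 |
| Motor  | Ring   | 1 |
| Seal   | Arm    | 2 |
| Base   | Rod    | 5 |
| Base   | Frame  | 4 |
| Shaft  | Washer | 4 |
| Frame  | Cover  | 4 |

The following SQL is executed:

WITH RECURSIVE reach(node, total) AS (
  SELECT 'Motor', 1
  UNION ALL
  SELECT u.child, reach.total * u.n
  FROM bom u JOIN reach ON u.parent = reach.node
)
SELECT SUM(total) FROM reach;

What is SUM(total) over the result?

Base: (Motor, total=1).
Iteration 1: components of {Motor} -> Ring = 1*1 = 1, Seal = 1*1 = 1.
Iteration 2: components of {Ring,Seal} -> Arm = 1*2 = 2.
Iteration 3: no further components; recursion stops.
SUM(total) = 1 + 1 + 1 + 2 = 5.

5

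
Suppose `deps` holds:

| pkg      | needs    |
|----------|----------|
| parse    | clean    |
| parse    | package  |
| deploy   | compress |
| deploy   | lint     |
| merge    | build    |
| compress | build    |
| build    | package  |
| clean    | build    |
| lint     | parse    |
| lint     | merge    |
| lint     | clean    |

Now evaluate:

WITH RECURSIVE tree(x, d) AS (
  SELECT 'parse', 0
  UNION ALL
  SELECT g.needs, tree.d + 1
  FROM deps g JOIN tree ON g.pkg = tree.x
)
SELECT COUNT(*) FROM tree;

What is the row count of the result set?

Base: (parse, d=0).
Iteration 1: edges from {parse} -> (clean, d=1), (package, d=1).
Iteration 2: edges from {clean,package} -> (build, d=2).
Iteration 3: edges from {build} -> (package, d=3).
Iteration 4: no outgoing edges from {package}; recursion stops.
Total rows emitted: 5.

5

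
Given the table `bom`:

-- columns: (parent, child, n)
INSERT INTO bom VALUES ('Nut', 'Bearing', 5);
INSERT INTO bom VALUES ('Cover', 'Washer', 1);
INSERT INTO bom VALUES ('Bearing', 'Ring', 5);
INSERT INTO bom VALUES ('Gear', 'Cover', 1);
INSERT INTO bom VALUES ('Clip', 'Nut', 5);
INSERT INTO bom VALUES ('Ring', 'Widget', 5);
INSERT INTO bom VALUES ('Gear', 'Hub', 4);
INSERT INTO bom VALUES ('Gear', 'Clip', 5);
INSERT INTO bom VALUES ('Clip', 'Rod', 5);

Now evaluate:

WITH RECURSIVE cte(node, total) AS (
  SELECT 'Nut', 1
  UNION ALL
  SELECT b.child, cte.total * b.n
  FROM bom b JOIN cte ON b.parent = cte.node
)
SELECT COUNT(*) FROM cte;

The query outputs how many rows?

Base: (Nut, total=1).
Iteration 1: components of {Nut} -> Bearing = 1*5 = 5.
Iteration 2: components of {Bearing} -> Ring = 5*5 = 25.
Iteration 3: components of {Ring} -> Widget = 25*5 = 125.
Iteration 4: no further components; recursion stops.
Total rows emitted: 4.

4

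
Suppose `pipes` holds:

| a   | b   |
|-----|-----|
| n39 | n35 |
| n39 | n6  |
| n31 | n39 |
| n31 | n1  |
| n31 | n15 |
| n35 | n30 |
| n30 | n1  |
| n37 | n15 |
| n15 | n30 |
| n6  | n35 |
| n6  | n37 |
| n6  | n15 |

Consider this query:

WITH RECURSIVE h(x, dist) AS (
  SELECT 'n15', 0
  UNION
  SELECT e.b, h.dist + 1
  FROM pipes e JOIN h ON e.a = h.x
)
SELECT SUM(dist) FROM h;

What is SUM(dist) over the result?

3

Base: (n15, dist=0).
Iteration 1: edges from {n15} -> (n30, dist=1).
Iteration 2: edges from {n30} -> (n1, dist=2).
Iteration 3: no outgoing edges from {n1}; recursion stops.
SUM(dist) = 0 + 1 + 2 = 3.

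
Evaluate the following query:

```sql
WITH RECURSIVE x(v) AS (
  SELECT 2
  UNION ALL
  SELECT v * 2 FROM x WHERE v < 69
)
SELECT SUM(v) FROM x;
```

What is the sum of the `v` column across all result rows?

254

Base: v=2.
Iteration 1: 2 < 69 holds -> v = 2 * 2 = 4.
Iteration 2: 4 < 69 holds -> v = 4 * 2 = 8.
Iteration 3: 8 < 69 holds -> v = 8 * 2 = 16.
Iteration 4: 16 < 69 holds -> v = 16 * 2 = 32.
Iteration 5: 32 < 69 holds -> v = 32 * 2 = 64.
Iteration 6: 64 < 69 holds -> v = 64 * 2 = 128.
Iteration 7: 128 < 69 fails; recursion stops.
SUM(v) = 2 + 4 + 8 + 16 + 32 + 64 + 128 = 254.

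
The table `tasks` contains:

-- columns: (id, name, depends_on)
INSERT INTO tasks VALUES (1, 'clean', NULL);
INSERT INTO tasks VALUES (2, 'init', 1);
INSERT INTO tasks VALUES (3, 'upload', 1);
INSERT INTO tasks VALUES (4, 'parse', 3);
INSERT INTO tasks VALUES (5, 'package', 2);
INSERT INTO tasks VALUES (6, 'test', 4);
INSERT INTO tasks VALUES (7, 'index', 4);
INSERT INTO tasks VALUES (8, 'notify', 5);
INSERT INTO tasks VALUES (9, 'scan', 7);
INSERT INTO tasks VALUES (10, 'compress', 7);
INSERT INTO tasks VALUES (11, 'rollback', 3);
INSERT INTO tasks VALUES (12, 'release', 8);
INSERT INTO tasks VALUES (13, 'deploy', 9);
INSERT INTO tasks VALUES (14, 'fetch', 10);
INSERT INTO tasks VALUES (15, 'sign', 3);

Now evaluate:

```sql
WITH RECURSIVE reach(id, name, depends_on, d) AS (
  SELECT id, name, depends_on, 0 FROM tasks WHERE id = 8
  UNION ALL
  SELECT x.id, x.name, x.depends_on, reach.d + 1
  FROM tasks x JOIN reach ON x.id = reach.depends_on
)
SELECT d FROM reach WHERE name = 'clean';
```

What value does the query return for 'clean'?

Base: id=8 (notify), depends_on=5, d 0.
Iteration 1: join on id=5 -> package (id 5, depends_on=2, d 1).
Iteration 2: join on id=2 -> init (id 2, depends_on=1, d 2).
Iteration 3: join on id=1 -> clean (id 1, depends_on=NULL, d 3).
Iteration 4: depends_on is NULL; no match; recursion stops.

3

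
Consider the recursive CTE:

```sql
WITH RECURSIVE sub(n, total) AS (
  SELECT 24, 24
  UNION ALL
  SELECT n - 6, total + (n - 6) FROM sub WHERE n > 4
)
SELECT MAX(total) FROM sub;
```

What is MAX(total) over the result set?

Base: n=24, total=24.
Iteration 1: 24 > 4 holds -> n = 24 - 6 = 18, total = 24 + 18 = 42.
Iteration 2: 18 > 4 holds -> n = 18 - 6 = 12, total = 42 + 12 = 54.
Iteration 3: 12 > 4 holds -> n = 12 - 6 = 6, total = 54 + 6 = 60.
Iteration 4: 6 > 4 holds -> n = 6 - 6 = 0, total = 60 + 0 = 60.
Iteration 5: 0 > 4 fails; recursion stops.
total values: 24, 42, 54, 60, 60; the maximum is 60.

60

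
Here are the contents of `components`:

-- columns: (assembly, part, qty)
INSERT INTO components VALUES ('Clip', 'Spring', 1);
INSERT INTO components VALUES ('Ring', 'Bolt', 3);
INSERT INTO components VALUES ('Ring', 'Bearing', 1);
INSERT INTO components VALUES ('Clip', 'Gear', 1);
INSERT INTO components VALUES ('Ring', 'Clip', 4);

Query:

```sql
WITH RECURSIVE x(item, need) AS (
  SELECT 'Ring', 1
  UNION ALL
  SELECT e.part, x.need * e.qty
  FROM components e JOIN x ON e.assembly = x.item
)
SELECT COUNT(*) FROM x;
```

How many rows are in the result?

Base: (Ring, need=1).
Iteration 1: components of {Ring} -> Bearing = 1*1 = 1, Bolt = 1*3 = 3, Clip = 1*4 = 4.
Iteration 2: components of {Bearing,Bolt,Clip} -> Gear = 4*1 = 4, Spring = 4*1 = 4.
Iteration 3: no further components; recursion stops.
Total rows emitted: 6.

6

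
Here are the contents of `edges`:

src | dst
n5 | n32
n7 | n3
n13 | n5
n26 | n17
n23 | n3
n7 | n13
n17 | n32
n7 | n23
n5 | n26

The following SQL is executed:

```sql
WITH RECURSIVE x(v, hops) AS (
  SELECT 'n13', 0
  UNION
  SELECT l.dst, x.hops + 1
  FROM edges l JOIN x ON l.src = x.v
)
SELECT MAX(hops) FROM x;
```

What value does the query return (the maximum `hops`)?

4

Base: (n13, hops=0).
Iteration 1: edges from {n13} -> (n5, hops=1).
Iteration 2: edges from {n5} -> (n26, hops=2), (n32, hops=2).
Iteration 3: edges from {n26,n32} -> (n17, hops=3).
Iteration 4: edges from {n17} -> (n32, hops=4).
Iteration 5: no outgoing edges from {n32}; recursion stops.
hops values: 0, 1, 2, 2, 3, 4; the maximum is 4.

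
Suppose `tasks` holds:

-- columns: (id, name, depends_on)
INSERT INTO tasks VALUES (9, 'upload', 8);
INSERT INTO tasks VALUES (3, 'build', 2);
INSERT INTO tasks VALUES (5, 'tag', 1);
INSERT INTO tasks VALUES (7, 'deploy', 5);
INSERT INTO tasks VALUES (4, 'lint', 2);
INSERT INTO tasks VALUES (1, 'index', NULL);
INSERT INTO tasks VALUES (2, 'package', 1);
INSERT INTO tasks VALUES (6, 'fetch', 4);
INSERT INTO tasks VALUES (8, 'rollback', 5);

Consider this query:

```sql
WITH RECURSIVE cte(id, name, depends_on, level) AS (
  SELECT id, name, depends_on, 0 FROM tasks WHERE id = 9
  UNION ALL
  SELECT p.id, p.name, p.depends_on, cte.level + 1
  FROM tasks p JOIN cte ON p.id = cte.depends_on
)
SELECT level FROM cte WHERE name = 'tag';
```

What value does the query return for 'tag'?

2

Base: id=9 (upload), depends_on=8, level 0.
Iteration 1: join on id=8 -> rollback (id 8, depends_on=5, level 1).
Iteration 2: join on id=5 -> tag (id 5, depends_on=1, level 2).
Iteration 3: join on id=1 -> index (id 1, depends_on=NULL, level 3).
Iteration 4: depends_on is NULL; no match; recursion stops.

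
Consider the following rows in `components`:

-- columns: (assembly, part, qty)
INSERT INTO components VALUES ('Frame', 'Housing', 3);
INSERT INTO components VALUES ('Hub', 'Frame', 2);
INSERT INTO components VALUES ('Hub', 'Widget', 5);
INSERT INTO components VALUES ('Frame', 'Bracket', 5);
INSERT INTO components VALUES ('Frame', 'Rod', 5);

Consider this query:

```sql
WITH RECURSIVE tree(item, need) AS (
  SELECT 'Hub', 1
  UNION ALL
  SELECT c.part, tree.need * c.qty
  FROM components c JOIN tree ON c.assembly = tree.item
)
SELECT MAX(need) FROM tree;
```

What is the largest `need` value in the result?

10

Base: (Hub, need=1).
Iteration 1: components of {Hub} -> Frame = 1*2 = 2, Widget = 1*5 = 5.
Iteration 2: components of {Frame,Widget} -> Bracket = 2*5 = 10, Housing = 2*3 = 6, Rod = 2*5 = 10.
Iteration 3: no further components; recursion stops.
need values: 1, 2, 5, 10, 6, 10; the maximum is 10.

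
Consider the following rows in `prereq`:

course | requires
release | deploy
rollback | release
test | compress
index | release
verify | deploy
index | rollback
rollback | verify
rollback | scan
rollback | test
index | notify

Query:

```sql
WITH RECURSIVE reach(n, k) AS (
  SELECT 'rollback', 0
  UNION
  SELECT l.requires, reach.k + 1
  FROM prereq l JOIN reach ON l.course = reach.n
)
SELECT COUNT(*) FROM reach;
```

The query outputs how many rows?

Base: (rollback, k=0).
Iteration 1: edges from {rollback} -> (release, k=1), (scan, k=1), (test, k=1), (verify, k=1).
Iteration 2: edges from {release,scan,test,verify} -> (compress, k=2), (deploy, k=2). [UNION drops 1 duplicate row(s)]
Iteration 3: no outgoing edges from {compress,deploy}; recursion stops.
Total rows emitted: 7.

7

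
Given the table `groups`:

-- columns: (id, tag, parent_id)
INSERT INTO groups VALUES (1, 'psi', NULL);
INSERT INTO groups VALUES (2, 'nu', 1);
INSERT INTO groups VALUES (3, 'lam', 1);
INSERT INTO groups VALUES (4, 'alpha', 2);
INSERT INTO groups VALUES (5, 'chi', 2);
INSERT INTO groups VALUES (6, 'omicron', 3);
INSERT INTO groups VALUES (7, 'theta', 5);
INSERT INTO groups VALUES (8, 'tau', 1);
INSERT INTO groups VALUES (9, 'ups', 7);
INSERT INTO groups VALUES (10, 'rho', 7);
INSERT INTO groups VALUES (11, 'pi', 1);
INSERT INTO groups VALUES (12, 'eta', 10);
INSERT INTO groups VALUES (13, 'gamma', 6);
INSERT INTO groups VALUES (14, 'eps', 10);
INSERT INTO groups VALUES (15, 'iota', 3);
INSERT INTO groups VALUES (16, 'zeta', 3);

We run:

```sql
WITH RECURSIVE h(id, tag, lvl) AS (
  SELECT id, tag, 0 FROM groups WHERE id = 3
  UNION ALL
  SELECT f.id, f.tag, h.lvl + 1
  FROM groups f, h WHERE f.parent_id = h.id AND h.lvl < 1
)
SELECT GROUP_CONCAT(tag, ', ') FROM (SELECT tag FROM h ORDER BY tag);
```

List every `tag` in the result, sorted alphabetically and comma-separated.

Base: id=3 (lam) at lvl 0.
Iteration 1: rows with parent_id in {3} -> omicron (id 6, lvl 1), iota (id 15, lvl 1), zeta (id 16, lvl 1).
Iteration 2: lvl < 1 fails for all current rows; recursion stops.

iota, lam, omicron, zeta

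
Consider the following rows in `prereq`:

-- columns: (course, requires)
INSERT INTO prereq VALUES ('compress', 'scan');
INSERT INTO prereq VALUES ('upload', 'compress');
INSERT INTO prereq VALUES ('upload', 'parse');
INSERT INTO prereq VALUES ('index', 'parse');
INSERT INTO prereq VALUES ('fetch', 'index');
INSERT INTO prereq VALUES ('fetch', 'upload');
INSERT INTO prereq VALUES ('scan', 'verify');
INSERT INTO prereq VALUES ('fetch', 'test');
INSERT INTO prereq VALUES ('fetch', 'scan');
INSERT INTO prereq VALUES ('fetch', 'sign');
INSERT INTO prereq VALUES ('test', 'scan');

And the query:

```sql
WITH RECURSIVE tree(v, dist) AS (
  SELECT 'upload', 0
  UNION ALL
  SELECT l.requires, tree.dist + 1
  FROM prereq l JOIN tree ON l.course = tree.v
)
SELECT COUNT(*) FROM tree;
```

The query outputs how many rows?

5

Base: (upload, dist=0).
Iteration 1: edges from {upload} -> (compress, dist=1), (parse, dist=1).
Iteration 2: edges from {compress,parse} -> (scan, dist=2).
Iteration 3: edges from {scan} -> (verify, dist=3).
Iteration 4: no outgoing edges from {verify}; recursion stops.
Total rows emitted: 5.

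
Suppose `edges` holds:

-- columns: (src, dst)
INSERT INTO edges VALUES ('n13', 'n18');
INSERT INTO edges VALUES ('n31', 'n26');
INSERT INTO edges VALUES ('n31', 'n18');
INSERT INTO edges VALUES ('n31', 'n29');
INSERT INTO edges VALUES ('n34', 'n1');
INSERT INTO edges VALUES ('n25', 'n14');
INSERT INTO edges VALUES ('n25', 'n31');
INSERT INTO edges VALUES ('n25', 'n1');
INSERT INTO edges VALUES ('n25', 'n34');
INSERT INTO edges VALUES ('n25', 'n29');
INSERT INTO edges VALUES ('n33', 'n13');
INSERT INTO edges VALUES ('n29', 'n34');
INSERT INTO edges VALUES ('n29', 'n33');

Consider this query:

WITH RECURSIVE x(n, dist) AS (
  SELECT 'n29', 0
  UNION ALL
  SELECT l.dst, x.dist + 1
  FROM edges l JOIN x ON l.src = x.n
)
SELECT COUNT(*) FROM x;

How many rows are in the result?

Base: (n29, dist=0).
Iteration 1: edges from {n29} -> (n33, dist=1), (n34, dist=1).
Iteration 2: edges from {n33,n34} -> (n1, dist=2), (n13, dist=2).
Iteration 3: edges from {n1,n13} -> (n18, dist=3).
Iteration 4: no outgoing edges from {n18}; recursion stops.
Total rows emitted: 6.

6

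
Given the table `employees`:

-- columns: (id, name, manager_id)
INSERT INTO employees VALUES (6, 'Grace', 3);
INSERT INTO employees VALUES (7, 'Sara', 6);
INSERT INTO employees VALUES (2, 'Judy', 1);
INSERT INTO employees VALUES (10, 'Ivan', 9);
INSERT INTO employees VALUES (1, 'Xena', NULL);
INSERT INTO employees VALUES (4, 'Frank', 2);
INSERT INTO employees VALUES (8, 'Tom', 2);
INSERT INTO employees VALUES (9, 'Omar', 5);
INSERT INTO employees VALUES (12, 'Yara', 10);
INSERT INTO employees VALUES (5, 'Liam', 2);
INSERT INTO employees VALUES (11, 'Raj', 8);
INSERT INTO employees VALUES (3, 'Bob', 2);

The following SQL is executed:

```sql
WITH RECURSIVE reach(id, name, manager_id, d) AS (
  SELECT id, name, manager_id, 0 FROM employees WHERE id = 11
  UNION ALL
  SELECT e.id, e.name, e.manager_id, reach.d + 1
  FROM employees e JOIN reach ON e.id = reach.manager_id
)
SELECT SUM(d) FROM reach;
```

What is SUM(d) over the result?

6

Base: id=11 (Raj), manager_id=8, d 0.
Iteration 1: join on id=8 -> Tom (id 8, manager_id=2, d 1).
Iteration 2: join on id=2 -> Judy (id 2, manager_id=1, d 2).
Iteration 3: join on id=1 -> Xena (id 1, manager_id=NULL, d 3).
Iteration 4: manager_id is NULL; no match; recursion stops.
SUM(d) = 0 + 1 + 2 + 3 = 6.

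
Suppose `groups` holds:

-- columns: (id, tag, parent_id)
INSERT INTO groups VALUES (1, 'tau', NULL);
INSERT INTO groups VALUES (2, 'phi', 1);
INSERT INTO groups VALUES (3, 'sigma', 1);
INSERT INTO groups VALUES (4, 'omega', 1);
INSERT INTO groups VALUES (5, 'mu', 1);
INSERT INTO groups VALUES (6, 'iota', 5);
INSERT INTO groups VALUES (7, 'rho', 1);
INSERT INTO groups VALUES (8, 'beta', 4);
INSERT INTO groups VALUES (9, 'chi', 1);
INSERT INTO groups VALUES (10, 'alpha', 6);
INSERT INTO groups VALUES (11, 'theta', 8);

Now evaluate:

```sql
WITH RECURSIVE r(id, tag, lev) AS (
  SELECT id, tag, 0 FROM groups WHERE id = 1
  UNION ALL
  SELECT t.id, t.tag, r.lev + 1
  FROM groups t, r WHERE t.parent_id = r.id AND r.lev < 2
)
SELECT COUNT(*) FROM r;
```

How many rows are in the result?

Base: id=1 (tau) at lev 0.
Iteration 1: rows with parent_id in {1} -> phi (id 2, lev 1), sigma (id 3, lev 1), omega (id 4, lev 1), mu (id 5, lev 1), rho (id 7, lev 1), chi (id 9, lev 1).
Iteration 2: rows with parent_id in {2,3,4,5,7,9} -> iota (id 6, lev 2), beta (id 8, lev 2).
Iteration 3: lev < 2 fails for all current rows; recursion stops.
Total rows emitted: 9.

9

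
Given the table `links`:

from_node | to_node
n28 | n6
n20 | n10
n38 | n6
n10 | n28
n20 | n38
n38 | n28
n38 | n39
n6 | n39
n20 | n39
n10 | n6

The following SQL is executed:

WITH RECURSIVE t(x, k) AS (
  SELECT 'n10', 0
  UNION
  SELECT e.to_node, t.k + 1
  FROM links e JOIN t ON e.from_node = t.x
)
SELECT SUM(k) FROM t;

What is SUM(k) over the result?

9

Base: (n10, k=0).
Iteration 1: edges from {n10} -> (n28, k=1), (n6, k=1).
Iteration 2: edges from {n28,n6} -> (n39, k=2), (n6, k=2).
Iteration 3: edges from {n39,n6} -> (n39, k=3).
Iteration 4: no outgoing edges from {n39}; recursion stops.
SUM(k) = 0 + 1 + 1 + 2 + 2 + 3 = 9.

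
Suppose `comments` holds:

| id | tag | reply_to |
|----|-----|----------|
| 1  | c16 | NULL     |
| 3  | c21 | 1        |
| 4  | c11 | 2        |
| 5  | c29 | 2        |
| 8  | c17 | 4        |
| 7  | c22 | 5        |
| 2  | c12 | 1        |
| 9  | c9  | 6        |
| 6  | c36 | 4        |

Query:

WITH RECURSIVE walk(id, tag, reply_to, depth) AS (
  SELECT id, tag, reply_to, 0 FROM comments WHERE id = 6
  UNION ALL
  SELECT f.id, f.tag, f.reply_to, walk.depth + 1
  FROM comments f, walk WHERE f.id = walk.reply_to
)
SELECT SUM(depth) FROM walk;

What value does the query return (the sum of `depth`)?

6

Base: id=6 (c36), reply_to=4, depth 0.
Iteration 1: join on id=4 -> c11 (id 4, reply_to=2, depth 1).
Iteration 2: join on id=2 -> c12 (id 2, reply_to=1, depth 2).
Iteration 3: join on id=1 -> c16 (id 1, reply_to=NULL, depth 3).
Iteration 4: reply_to is NULL; no match; recursion stops.
SUM(depth) = 0 + 1 + 2 + 3 = 6.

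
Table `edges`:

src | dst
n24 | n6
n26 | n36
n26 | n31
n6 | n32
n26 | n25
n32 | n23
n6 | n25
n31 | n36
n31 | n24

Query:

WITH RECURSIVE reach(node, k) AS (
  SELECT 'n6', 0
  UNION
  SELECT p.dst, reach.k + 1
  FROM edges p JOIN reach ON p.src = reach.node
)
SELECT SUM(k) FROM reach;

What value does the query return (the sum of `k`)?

4

Base: (n6, k=0).
Iteration 1: edges from {n6} -> (n25, k=1), (n32, k=1).
Iteration 2: edges from {n25,n32} -> (n23, k=2).
Iteration 3: no outgoing edges from {n23}; recursion stops.
SUM(k) = 0 + 1 + 1 + 2 = 4.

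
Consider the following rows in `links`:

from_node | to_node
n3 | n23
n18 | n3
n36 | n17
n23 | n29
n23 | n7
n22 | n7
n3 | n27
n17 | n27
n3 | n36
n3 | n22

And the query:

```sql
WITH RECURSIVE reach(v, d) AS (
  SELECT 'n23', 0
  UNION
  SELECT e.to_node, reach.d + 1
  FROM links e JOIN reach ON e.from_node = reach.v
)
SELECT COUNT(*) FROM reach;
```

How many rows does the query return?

3

Base: (n23, d=0).
Iteration 1: edges from {n23} -> (n29, d=1), (n7, d=1).
Iteration 2: no outgoing edges from {n29,n7}; recursion stops.
Total rows emitted: 3.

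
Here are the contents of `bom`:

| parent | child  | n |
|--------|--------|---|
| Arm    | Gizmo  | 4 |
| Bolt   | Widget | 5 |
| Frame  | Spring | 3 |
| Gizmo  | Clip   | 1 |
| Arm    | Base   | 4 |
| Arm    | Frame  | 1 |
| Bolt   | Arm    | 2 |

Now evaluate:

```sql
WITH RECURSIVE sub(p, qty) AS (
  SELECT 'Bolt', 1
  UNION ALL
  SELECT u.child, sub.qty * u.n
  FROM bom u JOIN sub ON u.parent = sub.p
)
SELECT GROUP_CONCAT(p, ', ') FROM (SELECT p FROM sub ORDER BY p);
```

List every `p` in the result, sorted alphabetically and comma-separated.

Base: (Bolt, qty=1).
Iteration 1: components of {Bolt} -> Arm = 1*2 = 2, Widget = 1*5 = 5.
Iteration 2: components of {Arm,Widget} -> Base = 2*4 = 8, Frame = 2*1 = 2, Gizmo = 2*4 = 8.
Iteration 3: components of {Base,Frame,Gizmo} -> Clip = 8*1 = 8, Spring = 2*3 = 6.
Iteration 4: no further components; recursion stops.

Arm, Base, Bolt, Clip, Frame, Gizmo, Spring, Widget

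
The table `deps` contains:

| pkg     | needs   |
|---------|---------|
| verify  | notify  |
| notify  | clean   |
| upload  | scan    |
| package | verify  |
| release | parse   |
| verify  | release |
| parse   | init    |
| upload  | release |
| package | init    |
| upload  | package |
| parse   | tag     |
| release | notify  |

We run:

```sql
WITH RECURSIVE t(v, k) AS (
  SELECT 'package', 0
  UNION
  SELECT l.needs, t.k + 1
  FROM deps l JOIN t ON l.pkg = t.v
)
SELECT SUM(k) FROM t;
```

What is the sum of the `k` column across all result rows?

Base: (package, k=0).
Iteration 1: edges from {package} -> (init, k=1), (verify, k=1).
Iteration 2: edges from {init,verify} -> (notify, k=2), (release, k=2).
Iteration 3: edges from {notify,release} -> (clean, k=3), (notify, k=3), (parse, k=3).
Iteration 4: edges from {clean,notify,parse} -> (clean, k=4), (init, k=4), (tag, k=4).
Iteration 5: no outgoing edges from {clean,init,tag}; recursion stops.
SUM(k) = 0 + 1 + 1 + 2 + 2 + 3 + 3 + 3 + 4 + 4 + 4 = 27.

27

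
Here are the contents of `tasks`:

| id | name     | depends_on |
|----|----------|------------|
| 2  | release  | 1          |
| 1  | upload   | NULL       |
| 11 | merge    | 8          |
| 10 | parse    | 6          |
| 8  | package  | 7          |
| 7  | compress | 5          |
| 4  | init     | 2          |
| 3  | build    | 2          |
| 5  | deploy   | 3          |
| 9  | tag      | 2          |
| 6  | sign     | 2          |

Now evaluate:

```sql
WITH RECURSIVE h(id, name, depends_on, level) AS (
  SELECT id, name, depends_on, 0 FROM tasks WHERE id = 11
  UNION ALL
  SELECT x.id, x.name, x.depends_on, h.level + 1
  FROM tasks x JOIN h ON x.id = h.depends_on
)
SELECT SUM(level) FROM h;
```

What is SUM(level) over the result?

Base: id=11 (merge), depends_on=8, level 0.
Iteration 1: join on id=8 -> package (id 8, depends_on=7, level 1).
Iteration 2: join on id=7 -> compress (id 7, depends_on=5, level 2).
Iteration 3: join on id=5 -> deploy (id 5, depends_on=3, level 3).
Iteration 4: join on id=3 -> build (id 3, depends_on=2, level 4).
Iteration 5: join on id=2 -> release (id 2, depends_on=1, level 5).
Iteration 6: join on id=1 -> upload (id 1, depends_on=NULL, level 6).
Iteration 7: depends_on is NULL; no match; recursion stops.
SUM(level) = 0 + 1 + 2 + 3 + 4 + 5 + 6 = 21.

21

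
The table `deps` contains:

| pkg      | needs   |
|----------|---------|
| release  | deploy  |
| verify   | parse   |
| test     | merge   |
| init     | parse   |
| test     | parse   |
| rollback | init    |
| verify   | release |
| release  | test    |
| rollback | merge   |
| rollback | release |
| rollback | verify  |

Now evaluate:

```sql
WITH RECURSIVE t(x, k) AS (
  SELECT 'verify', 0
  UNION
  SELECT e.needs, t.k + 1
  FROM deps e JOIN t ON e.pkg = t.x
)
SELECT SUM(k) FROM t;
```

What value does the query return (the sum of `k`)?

12

Base: (verify, k=0).
Iteration 1: edges from {verify} -> (parse, k=1), (release, k=1).
Iteration 2: edges from {parse,release} -> (deploy, k=2), (test, k=2).
Iteration 3: edges from {deploy,test} -> (merge, k=3), (parse, k=3).
Iteration 4: no outgoing edges from {merge,parse}; recursion stops.
SUM(k) = 0 + 1 + 1 + 2 + 2 + 3 + 3 = 12.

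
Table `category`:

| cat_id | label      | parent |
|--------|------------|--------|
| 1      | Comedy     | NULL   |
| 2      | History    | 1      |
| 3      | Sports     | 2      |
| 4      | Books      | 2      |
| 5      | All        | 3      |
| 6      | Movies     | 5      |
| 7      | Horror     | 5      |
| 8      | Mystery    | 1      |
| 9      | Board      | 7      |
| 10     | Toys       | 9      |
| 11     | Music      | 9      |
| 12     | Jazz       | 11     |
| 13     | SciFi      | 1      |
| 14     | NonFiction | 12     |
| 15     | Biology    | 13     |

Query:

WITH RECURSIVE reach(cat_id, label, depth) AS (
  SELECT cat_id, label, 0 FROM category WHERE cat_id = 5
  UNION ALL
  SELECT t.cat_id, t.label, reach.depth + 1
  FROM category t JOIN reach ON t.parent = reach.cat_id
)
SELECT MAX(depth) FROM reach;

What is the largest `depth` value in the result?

5

Base: cat_id=5 (All) at depth 0.
Iteration 1: rows with parent in {5} -> Movies (id 6, depth 1), Horror (id 7, depth 1).
Iteration 2: rows with parent in {6,7} -> Board (id 9, depth 2).
Iteration 3: rows with parent in {9} -> Toys (id 10, depth 3), Music (id 11, depth 3).
Iteration 4: rows with parent in {10,11} -> Jazz (id 12, depth 4).
Iteration 5: rows with parent in {12} -> NonFiction (id 14, depth 5).
Iteration 6: no rows with parent in {14}; recursion stops.
depth values: 0, 1, 1, 2, 3, 3, 4, 5; the maximum is 5.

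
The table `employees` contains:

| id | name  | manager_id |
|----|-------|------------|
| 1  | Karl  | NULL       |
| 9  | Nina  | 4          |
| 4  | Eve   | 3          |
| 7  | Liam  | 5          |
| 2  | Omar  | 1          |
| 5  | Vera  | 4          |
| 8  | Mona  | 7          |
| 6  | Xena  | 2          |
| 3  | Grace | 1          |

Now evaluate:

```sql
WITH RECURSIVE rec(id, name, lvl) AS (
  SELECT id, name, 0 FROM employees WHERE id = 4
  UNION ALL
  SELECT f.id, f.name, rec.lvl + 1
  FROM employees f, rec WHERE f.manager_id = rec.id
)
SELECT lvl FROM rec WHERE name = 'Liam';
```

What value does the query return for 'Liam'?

2

Base: id=4 (Eve) at lvl 0.
Iteration 1: rows with manager_id in {4} -> Vera (id 5, lvl 1), Nina (id 9, lvl 1).
Iteration 2: rows with manager_id in {5,9} -> Liam (id 7, lvl 2).
Iteration 3: rows with manager_id in {7} -> Mona (id 8, lvl 3).
Iteration 4: no rows with manager_id in {8}; recursion stops.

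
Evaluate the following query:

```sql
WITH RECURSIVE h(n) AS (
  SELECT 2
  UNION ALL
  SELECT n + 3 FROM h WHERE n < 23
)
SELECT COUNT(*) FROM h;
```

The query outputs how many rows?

Base: n=2.
Iteration 1: 2 < 23 holds -> n = 2 + 3 = 5.
Iteration 2: 5 < 23 holds -> n = 5 + 3 = 8.
Iteration 3: 8 < 23 holds -> n = 8 + 3 = 11.
Iteration 4: 11 < 23 holds -> n = 11 + 3 = 14.
Iteration 5: 14 < 23 holds -> n = 14 + 3 = 17.
Iteration 6: 17 < 23 holds -> n = 17 + 3 = 20.
Iteration 7: 20 < 23 holds -> n = 20 + 3 = 23.
Iteration 8: 23 < 23 fails; recursion stops.
Total rows emitted: 8.

8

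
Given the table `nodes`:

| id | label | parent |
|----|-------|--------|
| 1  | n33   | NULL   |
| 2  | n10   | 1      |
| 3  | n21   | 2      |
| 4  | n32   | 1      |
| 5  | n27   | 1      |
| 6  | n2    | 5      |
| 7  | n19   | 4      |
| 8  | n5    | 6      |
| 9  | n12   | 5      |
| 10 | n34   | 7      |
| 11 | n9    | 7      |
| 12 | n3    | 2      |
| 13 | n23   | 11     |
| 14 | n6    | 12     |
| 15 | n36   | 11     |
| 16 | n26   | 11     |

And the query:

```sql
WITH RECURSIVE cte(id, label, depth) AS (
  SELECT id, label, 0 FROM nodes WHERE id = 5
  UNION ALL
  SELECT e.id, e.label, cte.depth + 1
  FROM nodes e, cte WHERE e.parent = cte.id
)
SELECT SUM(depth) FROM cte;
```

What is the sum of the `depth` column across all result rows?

Base: id=5 (n27) at depth 0.
Iteration 1: rows with parent in {5} -> n2 (id 6, depth 1), n12 (id 9, depth 1).
Iteration 2: rows with parent in {6,9} -> n5 (id 8, depth 2).
Iteration 3: no rows with parent in {8}; recursion stops.
SUM(depth) = 0 + 1 + 1 + 2 = 4.

4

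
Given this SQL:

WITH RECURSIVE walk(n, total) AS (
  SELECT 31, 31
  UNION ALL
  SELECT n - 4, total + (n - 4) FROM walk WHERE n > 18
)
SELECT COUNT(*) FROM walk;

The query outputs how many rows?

5

Base: n=31, total=31.
Iteration 1: 31 > 18 holds -> n = 31 - 4 = 27, total = 31 + 27 = 58.
Iteration 2: 27 > 18 holds -> n = 27 - 4 = 23, total = 58 + 23 = 81.
Iteration 3: 23 > 18 holds -> n = 23 - 4 = 19, total = 81 + 19 = 100.
Iteration 4: 19 > 18 holds -> n = 19 - 4 = 15, total = 100 + 15 = 115.
Iteration 5: 15 > 18 fails; recursion stops.
Total rows emitted: 5.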